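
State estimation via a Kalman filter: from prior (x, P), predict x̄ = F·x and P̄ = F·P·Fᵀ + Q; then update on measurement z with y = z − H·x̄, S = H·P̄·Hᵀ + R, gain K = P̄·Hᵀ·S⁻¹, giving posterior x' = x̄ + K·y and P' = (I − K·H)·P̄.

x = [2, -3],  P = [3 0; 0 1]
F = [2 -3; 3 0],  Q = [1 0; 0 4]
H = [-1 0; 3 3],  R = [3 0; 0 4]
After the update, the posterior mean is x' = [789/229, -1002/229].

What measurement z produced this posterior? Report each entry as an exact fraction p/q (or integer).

x̄ = F·x = [13, 6]
P̄ = F·P·Fᵀ + Q = [22 18; 18 31]
S = H·P̄·Hᵀ + R = [25 -120; -120 805]
K = P̄·Hᵀ·S⁻¹ = [-662/1145 72/1145; 126/229 303/1145]
x' − x̄ = [-2188/229, -2376/229] = K·y
y = (KᵀK)⁻¹·Kᵀ·(x' − x̄) = [10, -60]
z = y + H·x̄ = [10, -60] + [-13, 57] = [-3, -3]

z = [-3, -3]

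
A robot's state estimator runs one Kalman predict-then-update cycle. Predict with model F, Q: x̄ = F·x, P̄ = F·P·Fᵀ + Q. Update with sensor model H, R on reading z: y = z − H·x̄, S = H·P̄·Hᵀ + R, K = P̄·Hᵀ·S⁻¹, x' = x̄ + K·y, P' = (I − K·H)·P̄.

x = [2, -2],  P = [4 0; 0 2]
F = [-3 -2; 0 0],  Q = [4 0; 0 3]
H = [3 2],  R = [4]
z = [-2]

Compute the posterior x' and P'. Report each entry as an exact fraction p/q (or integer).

x̄ = F·x = [-2, 0]
P̄ = F·P·Fᵀ + Q = [48 0; 0 3]
y = z − H·x̄ = [4]
S = H·P̄·Hᵀ + R = [448]
K = P̄·Hᵀ·S⁻¹ = [9/28; 3/224]
x' = x̄ + K·y = [-5/7, 3/56]
P' = (I − K·H)·P̄ = [12/7 -27/14; -27/14 327/112]

x' = [-5/7, 3/56]
P' = [12/7 -27/14; -27/14 327/112]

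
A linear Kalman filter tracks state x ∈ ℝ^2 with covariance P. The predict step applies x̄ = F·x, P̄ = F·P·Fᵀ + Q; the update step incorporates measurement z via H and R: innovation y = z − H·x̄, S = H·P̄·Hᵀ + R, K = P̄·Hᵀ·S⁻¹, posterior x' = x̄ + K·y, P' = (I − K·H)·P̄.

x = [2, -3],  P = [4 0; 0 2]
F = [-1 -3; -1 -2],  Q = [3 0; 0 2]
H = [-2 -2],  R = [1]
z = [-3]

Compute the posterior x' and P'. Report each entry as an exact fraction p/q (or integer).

x' = [23/15, 0]
P' = [401/285 -24/19; -24/19 26/19]

x̄ = F·x = [7, 4]
P̄ = F·P·Fᵀ + Q = [25 16; 16 14]
y = z − H·x̄ = [19]
S = H·P̄·Hᵀ + R = [285]
K = P̄·Hᵀ·S⁻¹ = [-82/285; -4/19]
x' = x̄ + K·y = [23/15, 0]
P' = (I − K·H)·P̄ = [401/285 -24/19; -24/19 26/19]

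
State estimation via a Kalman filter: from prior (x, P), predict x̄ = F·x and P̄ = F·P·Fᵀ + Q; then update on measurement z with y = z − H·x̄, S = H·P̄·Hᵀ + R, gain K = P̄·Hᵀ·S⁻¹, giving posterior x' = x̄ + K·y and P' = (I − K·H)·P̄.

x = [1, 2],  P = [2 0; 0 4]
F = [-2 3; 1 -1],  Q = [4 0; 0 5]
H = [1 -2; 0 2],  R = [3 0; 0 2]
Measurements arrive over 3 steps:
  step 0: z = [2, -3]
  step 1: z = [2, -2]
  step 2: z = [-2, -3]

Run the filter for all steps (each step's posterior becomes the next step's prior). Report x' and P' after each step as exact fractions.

step 0: x̄ = F·x = [4, -1]
step 0: P̄ = F·P·Fᵀ + Q = [48 -16; -16 11]
step 0: y = z − H·x̄ = [-4, -1]
step 0: S = H·P̄·Hᵀ + R = [159 -76; -76 46]
step 0: K = P̄·Hᵀ·S⁻¹ = [624/769 496/769; -38/769 305/769]
step 0: x' = x̄ + K·y = [84/769, -922/769]
step 0: P' = (I − K·H)·P̄ = [2864/769 496/769; 496/769 305/769]
step 1: x̄ = F·x = [-2934/769, 1006/769]
step 1: P̄ = F·P·Fᵀ + Q = [11325/769 -4163/769; -4163/769 6022/769]
step 1: y = z − H·x̄ = [6484/769, -3550/769]
step 1: S = H·P̄·Hᵀ + R = [54372/769 -32414/769; -32414/769 25626/769]
step 1: K = P̄·Hᵀ·S⁻¹ = [151949/222802 119809/222802; -16207/222802 84215/222802]
step 1: x' = x̄ + K·y = [-3587/6553, -6881/6553]
step 1: P' = (I − K·H)·P̄ = [695465/222802 119809/222802; 119809/222802 84215/222802]
step 2: x̄ = F·x = [-13469/6553, 3294/6553]
step 2: P̄ = F·P·Fᵀ + Q = [2993295/222802 -522265/111401; -522265/111401 827036/111401]
step 2: y = z − H·x̄ = [6951/6553, -26247/6553]
step 2: S = H·P̄·Hᵀ + R = [14456109/222802 -4352674/111401; -4352674/111401 3530946/111401]
step 2: K = P̄·Hᵀ·S⁻¹ = [39732695/59030881 31516750/59030881; -4352674/59030881 22287386/59030881]
step 2: x' = x̄ + K·y = [-205421198/59030881, -64212534/59030881]
step 2: P' = (I − K·H)·P̄ = [182231585/59030881 31516750/59030881; 31516750/59030881 22287386/59030881]

step 0: x' = [84/769, -922/769], P' = [2864/769 496/769; 496/769 305/769]
step 1: x' = [-3587/6553, -6881/6553], P' = [695465/222802 119809/222802; 119809/222802 84215/222802]
step 2: x' = [-205421198/59030881, -64212534/59030881], P' = [182231585/59030881 31516750/59030881; 31516750/59030881 22287386/59030881]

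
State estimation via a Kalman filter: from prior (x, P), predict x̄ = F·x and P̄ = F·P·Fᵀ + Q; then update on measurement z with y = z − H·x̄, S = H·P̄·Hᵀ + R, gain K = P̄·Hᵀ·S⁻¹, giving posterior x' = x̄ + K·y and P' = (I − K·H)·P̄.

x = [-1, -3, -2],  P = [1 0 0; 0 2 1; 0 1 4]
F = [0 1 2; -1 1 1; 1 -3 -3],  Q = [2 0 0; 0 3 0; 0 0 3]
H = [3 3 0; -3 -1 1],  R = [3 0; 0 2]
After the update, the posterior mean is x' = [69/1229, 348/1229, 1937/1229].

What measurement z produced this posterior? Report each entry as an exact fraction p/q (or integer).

z = [1, 1]

x̄ = F·x = [-7, -4, 14]
P̄ = F·P·Fᵀ + Q = [24 13 -39; 13 12 -25; -39 -25 76]
S = H·P̄·Hᵀ + R = [561 -600; -600 668]
K = P̄·Hᵀ·S⁻¹ = [-21/1229 -247/1229; 375/1229 197/1229; 212/1229 1183/2458]
x' − x̄ = [8672/1229, 5264/1229, -15269/1229] = K·y
y = (KᵀK)⁻¹·Kᵀ·(x' − x̄) = [34, -38]
z = y + H·x̄ = [34, -38] + [-33, 39] = [1, 1]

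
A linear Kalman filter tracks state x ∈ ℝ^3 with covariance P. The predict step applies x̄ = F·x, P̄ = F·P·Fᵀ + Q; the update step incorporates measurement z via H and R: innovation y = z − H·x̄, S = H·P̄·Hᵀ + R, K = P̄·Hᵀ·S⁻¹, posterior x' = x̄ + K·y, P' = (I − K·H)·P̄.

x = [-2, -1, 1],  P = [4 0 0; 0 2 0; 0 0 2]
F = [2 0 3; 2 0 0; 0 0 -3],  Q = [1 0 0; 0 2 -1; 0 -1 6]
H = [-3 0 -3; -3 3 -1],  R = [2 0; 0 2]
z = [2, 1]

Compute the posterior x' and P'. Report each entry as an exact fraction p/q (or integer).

x' = [-22936/22321, -14333/22321, 7134/22321]
P' = [312641/22321 205186/22321 -309735/22321; 205186/22321 140032/22321 -201628/22321; -309735/22321 -201628/22321 311739/22321]

x̄ = F·x = [-1, -4, -3]
P̄ = F·P·Fᵀ + Q = [35 16 -18; 16 18 -1; -18 -1 24]
y = z − H·x̄ = [-10, 7]
S = H·P̄·Hᵀ + R = [209 36; 36 113]
K = P̄·Hᵀ·S⁻¹ = [-4359/22321 -6315/22321; -5337/22321 3083/22321; -3006/22321 6291/22321]
x' = x̄ + K·y = [-22936/22321, -14333/22321, 7134/22321]
P' = (I − K·H)·P̄ = [312641/22321 205186/22321 -309735/22321; 205186/22321 140032/22321 -201628/22321; -309735/22321 -201628/22321 311739/22321]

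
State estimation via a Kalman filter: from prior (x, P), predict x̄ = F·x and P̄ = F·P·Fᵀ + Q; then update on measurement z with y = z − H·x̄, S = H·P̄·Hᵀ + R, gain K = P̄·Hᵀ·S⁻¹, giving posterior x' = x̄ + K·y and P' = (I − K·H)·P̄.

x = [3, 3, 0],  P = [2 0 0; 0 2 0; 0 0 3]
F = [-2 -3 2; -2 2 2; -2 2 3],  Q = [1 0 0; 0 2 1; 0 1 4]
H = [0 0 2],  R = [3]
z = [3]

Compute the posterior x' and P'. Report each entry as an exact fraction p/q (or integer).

x' = [-2781/191, 210/191, 282/191]
P' = [6665/191 -432/191 42/191; -432/191 830/191 105/191; 42/191 105/191 141/191]

x̄ = F·x = [-15, 0, 0]
P̄ = F·P·Fᵀ + Q = [39 8 14; 8 30 35; 14 35 47]
y = z − H·x̄ = [3]
S = H·P̄·Hᵀ + R = [191]
K = P̄·Hᵀ·S⁻¹ = [28/191; 70/191; 94/191]
x' = x̄ + K·y = [-2781/191, 210/191, 282/191]
P' = (I − K·H)·P̄ = [6665/191 -432/191 42/191; -432/191 830/191 105/191; 42/191 105/191 141/191]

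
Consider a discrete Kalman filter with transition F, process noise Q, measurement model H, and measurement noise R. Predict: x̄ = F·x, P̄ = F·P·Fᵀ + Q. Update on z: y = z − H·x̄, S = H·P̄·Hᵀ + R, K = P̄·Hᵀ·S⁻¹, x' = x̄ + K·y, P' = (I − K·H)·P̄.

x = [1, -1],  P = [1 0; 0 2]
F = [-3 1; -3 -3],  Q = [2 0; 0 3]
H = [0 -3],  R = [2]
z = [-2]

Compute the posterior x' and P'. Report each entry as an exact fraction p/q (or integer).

x̄ = F·x = [-4, 0]
P̄ = F·P·Fᵀ + Q = [13 3; 3 30]
y = z − H·x̄ = [-2]
S = H·P̄·Hᵀ + R = [272]
K = P̄·Hᵀ·S⁻¹ = [-9/272; -45/136]
x' = x̄ + K·y = [-535/136, 45/68]
P' = (I − K·H)·P̄ = [3455/272 3/136; 3/136 15/68]

x' = [-535/136, 45/68]
P' = [3455/272 3/136; 3/136 15/68]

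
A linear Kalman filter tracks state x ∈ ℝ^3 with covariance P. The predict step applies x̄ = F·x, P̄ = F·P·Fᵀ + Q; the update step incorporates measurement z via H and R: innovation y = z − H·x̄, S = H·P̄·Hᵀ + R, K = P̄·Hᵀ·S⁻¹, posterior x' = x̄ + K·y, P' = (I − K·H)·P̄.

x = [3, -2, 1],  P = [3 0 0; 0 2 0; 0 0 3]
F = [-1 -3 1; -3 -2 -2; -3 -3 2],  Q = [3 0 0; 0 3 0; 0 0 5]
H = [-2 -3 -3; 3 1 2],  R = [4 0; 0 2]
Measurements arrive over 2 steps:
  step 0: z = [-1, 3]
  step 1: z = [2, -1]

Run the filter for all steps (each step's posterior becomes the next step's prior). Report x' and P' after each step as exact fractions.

step 0: x̄ = F·x = [4, -7, -1]
step 0: P̄ = F·P·Fᵀ + Q = [27 15 33; 15 50 27; 33 27 62]
step 0: y = z − H·x̄ = [-17, 0]
step 0: S = H·P̄·Hᵀ + R = [2182 -1521; -1521 1137]
step 0: K = P̄·Hᵀ·S⁻¹ = [7092/55831 17442/55831; -23376/55831 -71863/167493; 543/55831 39007/167493]
step 0: x' = x̄ + K·y = [102760/55831, 6575/55831, -65062/55831]
step 0: P' = (I − K·H)·P̄ = [86049/55831 89619/55831 -156441/55831; 89619/55831 778829/167493 -864563/167493; -156441/55831 -864563/167493 1175273/167493]
step 1: x̄ = F·x = [-187547/55831, -191306/55831, -458129/55831]
step 1: P̄ = F·P·Fᵀ + Q = [16684526/167493 1021789/55831 23488414/167493; 1021789/55831 440038/55831 1532978/55831; 23488414/167493 1532978/55831 35717399/167493]
step 1: y = z − H·x̄ = [-2211737/55831, 1614374/55831]
step 1: S = H·P̄·Hᵀ + R = [802171877/167493 -698830717/167493; -698830717/167493 613334336/167493]
step 1: K = P̄·Hᵀ·S⁻¹ = [3728982997/21703501131 599291234/1669500087; -5220809429/21703501131 -403920415/1669500087; -1227300166/7234500377 25355957/556500029]
step 1: x' = x̄ + K·y = [4644126602/21703501131, -19379459653/21703501131, -1213076347/7234500377]
step 1: P' = (I − K·H)·P̄ = [22546010035/21703501131 12051156649/21703501131 -10684602445/7234500377; 12051156649/21703501131 44509350349/21703501131 -15194125181/7234500377; -10684602445/7234500377 -15194125181/7234500377 23953593699/7234500377]

step 0: x' = [102760/55831, 6575/55831, -65062/55831], P' = [86049/55831 89619/55831 -156441/55831; 89619/55831 778829/167493 -864563/167493; -156441/55831 -864563/167493 1175273/167493]
step 1: x' = [4644126602/21703501131, -19379459653/21703501131, -1213076347/7234500377], P' = [22546010035/21703501131 12051156649/21703501131 -10684602445/7234500377; 12051156649/21703501131 44509350349/21703501131 -15194125181/7234500377; -10684602445/7234500377 -15194125181/7234500377 23953593699/7234500377]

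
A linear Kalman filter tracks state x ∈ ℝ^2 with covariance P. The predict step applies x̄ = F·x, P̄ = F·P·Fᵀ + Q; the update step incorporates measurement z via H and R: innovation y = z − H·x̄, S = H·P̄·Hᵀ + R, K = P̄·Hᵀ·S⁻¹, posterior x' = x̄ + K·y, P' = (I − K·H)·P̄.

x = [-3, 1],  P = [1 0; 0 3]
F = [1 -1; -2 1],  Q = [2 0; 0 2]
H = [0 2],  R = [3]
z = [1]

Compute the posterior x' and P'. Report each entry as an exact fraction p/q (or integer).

x' = [-2/3, 1]
P' = [134/39 -5/13; -5/13 9/13]

x̄ = F·x = [-4, 7]
P̄ = F·P·Fᵀ + Q = [6 -5; -5 9]
y = z − H·x̄ = [-13]
S = H·P̄·Hᵀ + R = [39]
K = P̄·Hᵀ·S⁻¹ = [-10/39; 6/13]
x' = x̄ + K·y = [-2/3, 1]
P' = (I − K·H)·P̄ = [134/39 -5/13; -5/13 9/13]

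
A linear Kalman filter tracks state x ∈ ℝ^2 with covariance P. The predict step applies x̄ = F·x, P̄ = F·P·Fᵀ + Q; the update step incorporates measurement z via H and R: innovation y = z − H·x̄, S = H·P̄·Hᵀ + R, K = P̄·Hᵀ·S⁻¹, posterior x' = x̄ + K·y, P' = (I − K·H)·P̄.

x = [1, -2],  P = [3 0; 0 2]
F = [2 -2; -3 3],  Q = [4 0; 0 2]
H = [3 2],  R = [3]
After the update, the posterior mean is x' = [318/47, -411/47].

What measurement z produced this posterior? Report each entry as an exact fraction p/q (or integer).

x̄ = F·x = [6, -9]
P̄ = F·P·Fᵀ + Q = [24 -30; -30 47]
S = H·P̄·Hᵀ + R = [47]
K = P̄·Hᵀ·S⁻¹ = [12/47; 4/47]
x' − x̄ = [36/47, 12/47] = K·y
y = (KᵀK)⁻¹·Kᵀ·(x' − x̄) = [3]
z = y + H·x̄ = [3] + [0] = [3]

z = [3]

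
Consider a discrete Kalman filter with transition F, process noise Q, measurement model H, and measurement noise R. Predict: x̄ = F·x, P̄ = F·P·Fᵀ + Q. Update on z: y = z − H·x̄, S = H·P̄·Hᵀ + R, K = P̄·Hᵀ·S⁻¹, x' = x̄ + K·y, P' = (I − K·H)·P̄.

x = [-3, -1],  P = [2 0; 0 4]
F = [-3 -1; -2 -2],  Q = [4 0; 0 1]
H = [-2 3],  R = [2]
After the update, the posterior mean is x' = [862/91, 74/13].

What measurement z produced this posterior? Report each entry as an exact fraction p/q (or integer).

z = [-2]

x̄ = F·x = [10, 8]
P̄ = F·P·Fᵀ + Q = [26 20; 20 25]
S = H·P̄·Hᵀ + R = [91]
K = P̄·Hᵀ·S⁻¹ = [8/91; 5/13]
x' − x̄ = [-48/91, -30/13] = K·y
y = (KᵀK)⁻¹·Kᵀ·(x' − x̄) = [-6]
z = y + H·x̄ = [-6] + [4] = [-2]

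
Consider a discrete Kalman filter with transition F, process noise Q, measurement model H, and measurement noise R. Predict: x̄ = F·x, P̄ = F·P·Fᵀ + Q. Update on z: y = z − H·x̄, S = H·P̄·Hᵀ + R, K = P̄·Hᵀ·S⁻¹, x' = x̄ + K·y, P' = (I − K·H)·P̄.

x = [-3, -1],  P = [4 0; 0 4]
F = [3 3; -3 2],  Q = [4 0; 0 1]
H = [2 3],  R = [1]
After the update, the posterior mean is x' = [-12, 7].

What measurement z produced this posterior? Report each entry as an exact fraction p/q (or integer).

z = [-3]

x̄ = F·x = [-12, 7]
P̄ = F·P·Fᵀ + Q = [76 -12; -12 53]
S = H·P̄·Hᵀ + R = [638]
K = P̄·Hᵀ·S⁻¹ = [2/11; 135/638]
x' − x̄ = [0, 0] = K·y
y = (KᵀK)⁻¹·Kᵀ·(x' − x̄) = [0]
z = y + H·x̄ = [0] + [-3] = [-3]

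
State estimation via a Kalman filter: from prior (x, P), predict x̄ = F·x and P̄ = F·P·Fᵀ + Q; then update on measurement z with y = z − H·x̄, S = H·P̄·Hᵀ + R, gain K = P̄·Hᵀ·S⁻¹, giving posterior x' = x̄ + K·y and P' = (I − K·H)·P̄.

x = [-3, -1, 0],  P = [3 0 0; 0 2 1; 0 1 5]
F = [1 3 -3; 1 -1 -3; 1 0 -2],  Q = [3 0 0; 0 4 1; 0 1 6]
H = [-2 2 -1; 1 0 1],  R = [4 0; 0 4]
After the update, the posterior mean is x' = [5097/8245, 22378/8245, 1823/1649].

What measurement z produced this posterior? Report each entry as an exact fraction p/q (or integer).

x̄ = F·x = [-6, -2, -3]
P̄ = F·P·Fᵀ + Q = [51 36 27; 36 60 36; 27 36 29]
S = H·P̄·Hᵀ + R = [153 -68; -68 138]
K = P̄·Hᵀ·S⁻¹ = [-1281/8245 237/485; 3276/8245 348/485; 229/1649 46/97]
x' − x̄ = [54567/8245, 38868/8245, 6770/1649] = K·y
y = (KᵀK)⁻¹·Kᵀ·(x' − x̄) = [-8, 11]
z = y + H·x̄ = [-8, 11] + [11, -9] = [3, 2]

z = [3, 2]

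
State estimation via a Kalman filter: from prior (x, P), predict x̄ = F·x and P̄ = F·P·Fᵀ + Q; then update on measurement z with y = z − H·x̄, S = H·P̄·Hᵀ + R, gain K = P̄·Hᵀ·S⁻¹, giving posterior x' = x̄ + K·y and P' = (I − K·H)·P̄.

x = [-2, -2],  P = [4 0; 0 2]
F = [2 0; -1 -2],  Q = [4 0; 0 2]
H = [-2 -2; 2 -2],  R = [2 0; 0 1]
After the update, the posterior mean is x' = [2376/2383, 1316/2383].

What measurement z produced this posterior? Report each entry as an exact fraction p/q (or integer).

x̄ = F·x = [-4, 6]
P̄ = F·P·Fᵀ + Q = [20 -8; -8 14]
S = H·P̄·Hᵀ + R = [74 -24; -24 201]
K = P̄·Hᵀ·S⁻¹ = [-580/2383 1784/7149; -578/2383 -1772/7149]
x' − x̄ = [11908/2383, -12982/2383] = K·y
y = (KᵀK)⁻¹·Kᵀ·(x' − x̄) = [1, 21]
z = y + H·x̄ = [1, 21] + [-4, -20] = [-3, 1]

z = [-3, 1]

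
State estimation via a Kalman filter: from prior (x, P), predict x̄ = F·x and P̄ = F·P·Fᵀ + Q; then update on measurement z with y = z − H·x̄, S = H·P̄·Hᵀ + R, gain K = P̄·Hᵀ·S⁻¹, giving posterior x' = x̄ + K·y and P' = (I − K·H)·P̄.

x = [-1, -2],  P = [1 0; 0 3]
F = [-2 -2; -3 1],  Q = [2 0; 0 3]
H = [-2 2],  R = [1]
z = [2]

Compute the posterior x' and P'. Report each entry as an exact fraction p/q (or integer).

x̄ = F·x = [6, 1]
P̄ = F·P·Fᵀ + Q = [18 0; 0 15]
y = z − H·x̄ = [12]
S = H·P̄·Hᵀ + R = [133]
K = P̄·Hᵀ·S⁻¹ = [-36/133; 30/133]
x' = x̄ + K·y = [366/133, 493/133]
P' = (I − K·H)·P̄ = [1098/133 1080/133; 1080/133 1095/133]

x' = [366/133, 493/133]
P' = [1098/133 1080/133; 1080/133 1095/133]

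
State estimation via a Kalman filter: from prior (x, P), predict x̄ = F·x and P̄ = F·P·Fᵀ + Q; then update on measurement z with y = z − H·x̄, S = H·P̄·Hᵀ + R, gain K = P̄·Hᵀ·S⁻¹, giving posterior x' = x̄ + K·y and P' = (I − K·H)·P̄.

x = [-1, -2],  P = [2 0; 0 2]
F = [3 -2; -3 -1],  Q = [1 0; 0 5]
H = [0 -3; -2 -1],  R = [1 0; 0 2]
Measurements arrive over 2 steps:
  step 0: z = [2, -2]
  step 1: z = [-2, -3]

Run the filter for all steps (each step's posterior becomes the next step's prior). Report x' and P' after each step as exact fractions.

step 0: x' = [24749/17773, -11386/17773], P' = [9155/17773 -986/17773; -986/17773 1966/17773]
step 1: x' = [7209575/5093546, 4713877/7640319], P' = [4863875/10187092 -139464/2546773; -139464/2546773 839018/7640319]

step 0: x̄ = F·x = [1, 5]
step 0: P̄ = F·P·Fᵀ + Q = [27 -14; -14 25]
step 0: y = z − H·x̄ = [17, 5]
step 0: S = H·P̄·Hᵀ + R = [226 -9; -9 79]
step 0: K = P̄·Hᵀ·S⁻¹ = [2958/17773 -8662/17773; -5898/17773 3/17773]
step 0: x' = x̄ + K·y = [24749/17773, -11386/17773]
step 0: P' = (I − K·H)·P̄ = [9155/17773 -986/17773; -986/17773 1966/17773]
step 1: x̄ = F·x = [97019/17773, -62861/17773]
step 1: P̄ = F·P·Fᵀ + Q = [119864/17773 -81421/17773; -81421/17773 167310/17773]
step 1: y = z − H·x̄ = [-224129/17773, 77858/17773]
step 1: S = H·P̄·Hᵀ + R = [1523563/17773 13404/17773; 13404/17773 356628/17773]
step 1: K = P̄·Hᵀ·S⁻¹ = [418392/2546773 -4584947/10187092; -839018/2546773 -1117/7640319]
step 1: x' = x̄ + K·y = [7209575/5093546, 4713877/7640319]
step 1: P' = (I − K·H)·P̄ = [4863875/10187092 -139464/2546773; -139464/2546773 839018/7640319]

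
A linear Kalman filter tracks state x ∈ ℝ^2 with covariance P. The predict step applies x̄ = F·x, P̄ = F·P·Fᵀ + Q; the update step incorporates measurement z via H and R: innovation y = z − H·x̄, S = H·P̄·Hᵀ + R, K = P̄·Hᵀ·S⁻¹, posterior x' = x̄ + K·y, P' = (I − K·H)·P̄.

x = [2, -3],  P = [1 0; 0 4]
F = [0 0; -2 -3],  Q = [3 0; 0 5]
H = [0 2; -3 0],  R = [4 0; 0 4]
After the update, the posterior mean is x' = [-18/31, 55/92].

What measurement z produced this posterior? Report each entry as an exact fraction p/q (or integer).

z = [1, 2]

x̄ = F·x = [0, 5]
P̄ = F·P·Fᵀ + Q = [3 0; 0 45]
S = H·P̄·Hᵀ + R = [184 0; 0 31]
K = P̄·Hᵀ·S⁻¹ = [0 -9/31; 45/92 0]
x' − x̄ = [-18/31, -405/92] = K·y
y = (KᵀK)⁻¹·Kᵀ·(x' − x̄) = [-9, 2]
z = y + H·x̄ = [-9, 2] + [10, 0] = [1, 2]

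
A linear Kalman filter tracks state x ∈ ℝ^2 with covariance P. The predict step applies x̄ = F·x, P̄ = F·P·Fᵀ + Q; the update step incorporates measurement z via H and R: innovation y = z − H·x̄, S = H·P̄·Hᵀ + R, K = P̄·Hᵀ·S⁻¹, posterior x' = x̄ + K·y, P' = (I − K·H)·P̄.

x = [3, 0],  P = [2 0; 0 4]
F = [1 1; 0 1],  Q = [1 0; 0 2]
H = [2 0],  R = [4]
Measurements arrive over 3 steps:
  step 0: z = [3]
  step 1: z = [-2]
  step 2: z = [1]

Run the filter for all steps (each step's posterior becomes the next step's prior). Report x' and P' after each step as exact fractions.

step 0: x' = [27/16, -3/4], P' = [7/8 1/2; 1/2 4]
step 1: x' = [-95/126, -13/7], P' = [55/63 4/7; 4/7 24/7]
step 2: x' = [11/134, -87/469], P' = [58/67 36/67; 36/67 1538/469]

step 0: x̄ = F·x = [3, 0]
step 0: P̄ = F·P·Fᵀ + Q = [7 4; 4 6]
step 0: y = z − H·x̄ = [-3]
step 0: S = H·P̄·Hᵀ + R = [32]
step 0: K = P̄·Hᵀ·S⁻¹ = [7/16; 1/4]
step 0: x' = x̄ + K·y = [27/16, -3/4]
step 0: P' = (I − K·H)·P̄ = [7/8 1/2; 1/2 4]
step 1: x̄ = F·x = [15/16, -3/4]
step 1: P̄ = F·P·Fᵀ + Q = [55/8 9/2; 9/2 6]
step 1: y = z − H·x̄ = [-31/8]
step 1: S = H·P̄·Hᵀ + R = [63/2]
step 1: K = P̄·Hᵀ·S⁻¹ = [55/126; 2/7]
step 1: x' = x̄ + K·y = [-95/126, -13/7]
step 1: P' = (I − K·H)·P̄ = [55/63 4/7; 4/7 24/7]
step 2: x̄ = F·x = [-47/18, -13/7]
step 2: P̄ = F·P·Fᵀ + Q = [58/9 4; 4 38/7]
step 2: y = z − H·x̄ = [56/9]
step 2: S = H·P̄·Hᵀ + R = [268/9]
step 2: K = P̄·Hᵀ·S⁻¹ = [29/67; 18/67]
step 2: x' = x̄ + K·y = [11/134, -87/469]
step 2: P' = (I − K·H)·P̄ = [58/67 36/67; 36/67 1538/469]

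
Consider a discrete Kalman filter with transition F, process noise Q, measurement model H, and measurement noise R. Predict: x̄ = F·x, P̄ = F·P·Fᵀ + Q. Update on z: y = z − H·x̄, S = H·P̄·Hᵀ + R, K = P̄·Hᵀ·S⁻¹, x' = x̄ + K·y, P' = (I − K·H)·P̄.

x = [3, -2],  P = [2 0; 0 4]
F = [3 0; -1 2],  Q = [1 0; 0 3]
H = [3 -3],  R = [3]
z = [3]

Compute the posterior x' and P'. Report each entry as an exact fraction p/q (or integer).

x̄ = F·x = [9, -7]
P̄ = F·P·Fᵀ + Q = [19 -6; -6 21]
y = z − H·x̄ = [-45]
S = H·P̄·Hᵀ + R = [471]
K = P̄·Hᵀ·S⁻¹ = [25/157; -27/157]
x' = x̄ + K·y = [288/157, 116/157]
P' = (I − K·H)·P̄ = [1108/157 1083/157; 1083/157 1110/157]

x' = [288/157, 116/157]
P' = [1108/157 1083/157; 1083/157 1110/157]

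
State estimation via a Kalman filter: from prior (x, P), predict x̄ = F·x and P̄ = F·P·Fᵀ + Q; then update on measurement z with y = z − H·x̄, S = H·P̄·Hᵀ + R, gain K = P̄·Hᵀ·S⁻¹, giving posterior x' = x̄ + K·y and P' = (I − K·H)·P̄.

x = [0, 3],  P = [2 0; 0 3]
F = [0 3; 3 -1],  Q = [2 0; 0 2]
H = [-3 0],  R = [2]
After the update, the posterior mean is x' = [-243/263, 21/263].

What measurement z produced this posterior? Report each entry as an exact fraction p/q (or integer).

z = [3]

x̄ = F·x = [9, -3]
P̄ = F·P·Fᵀ + Q = [29 -9; -9 23]
S = H·P̄·Hᵀ + R = [263]
K = P̄·Hᵀ·S⁻¹ = [-87/263; 27/263]
x' − x̄ = [-2610/263, 810/263] = K·y
y = (KᵀK)⁻¹·Kᵀ·(x' − x̄) = [30]
z = y + H·x̄ = [30] + [-27] = [3]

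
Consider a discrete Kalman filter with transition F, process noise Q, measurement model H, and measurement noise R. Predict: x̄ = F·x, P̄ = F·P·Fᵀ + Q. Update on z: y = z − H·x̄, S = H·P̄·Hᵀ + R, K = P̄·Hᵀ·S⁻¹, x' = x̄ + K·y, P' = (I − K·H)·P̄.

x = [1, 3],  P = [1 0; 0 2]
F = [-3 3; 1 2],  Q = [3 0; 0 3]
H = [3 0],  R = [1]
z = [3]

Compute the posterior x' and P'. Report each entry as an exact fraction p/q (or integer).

x̄ = F·x = [6, 7]
P̄ = F·P·Fᵀ + Q = [30 9; 9 12]
y = z − H·x̄ = [-15]
S = H·P̄·Hᵀ + R = [271]
K = P̄·Hᵀ·S⁻¹ = [90/271; 27/271]
x' = x̄ + K·y = [276/271, 1492/271]
P' = (I − K·H)·P̄ = [30/271 9/271; 9/271 2523/271]

x' = [276/271, 1492/271]
P' = [30/271 9/271; 9/271 2523/271]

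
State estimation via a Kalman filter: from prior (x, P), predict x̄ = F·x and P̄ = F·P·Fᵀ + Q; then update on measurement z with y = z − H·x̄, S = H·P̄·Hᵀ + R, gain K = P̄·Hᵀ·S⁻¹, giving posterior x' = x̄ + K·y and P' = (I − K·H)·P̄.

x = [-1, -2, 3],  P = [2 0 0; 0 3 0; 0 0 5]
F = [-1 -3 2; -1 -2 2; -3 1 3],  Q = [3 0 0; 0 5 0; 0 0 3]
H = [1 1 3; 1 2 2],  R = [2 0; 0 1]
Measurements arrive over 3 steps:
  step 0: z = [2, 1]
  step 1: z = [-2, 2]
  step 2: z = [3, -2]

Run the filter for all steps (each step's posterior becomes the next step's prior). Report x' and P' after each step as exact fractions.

step 0: x' = [43385/48527, -13021/48527, 19250/48527], P' = [368735/48527 -47057/48527 -121536/48527; -47057/48527 48852/48527 -12015/48527; -121536/48527 -12015/48527 63435/48527]
step 1: x' = [505651936/252822375, 10479697/5618275, -482379403/252822375], P' = [1565439938/252822375 -42993316/50564475 -168073858/84274125; -42993316/50564475 10104682/10112895 -14844682/50564475; -168073858/84274125 -14844682/50564475 284345702/252822375]
step 2: x' = [-8374515297411/1940806258165, -12105527798461/5822418774495, 18492600748903/5822418774495], P' = [12019883716682/1940806258165 -1651615209497/1940806258165 -774096325533/388161251633; -1651615209497/1940806258165 1939019927879/1940806258165 -568971146634/1940806258165; -774096325533/388161251633 -568971146634/1940806258165 2181927537413/1940806258165]

step 0: x̄ = F·x = [13, 11, 10]
step 0: P̄ = F·P·Fᵀ + Q = [52 40 27; 40 39 30; 27 30 69]
step 0: y = z − H·x̄ = [-52, -54]
step 0: S = H·P̄·Hᵀ + R = [1136 1039; 1039 993]
step 0: K = P̄·Hᵀ·S⁻¹ = [-21465/48527 31549/48527; -17125/48527 26617/48527; 28377/48527 -18696/48527]
step 0: x' = x̄ + K·y = [43385/48527, -13021/48527, 19250/48527]
step 0: P' = (I − K·H)·P̄ = [368735/48527 -47057/48527 -121536/48527; -47057/48527 48852/48527 -12015/48527; -121536/48527 -12015/48527 63435/48527]
step 1: x̄ = F·x = [34178/48527, 21157/48527, -85426/48527]
step 1: P̄ = F·P·Fᵀ + Q = [1555706/48527 1286596/48527 2141732/48527; 1286596/48527 1454554/48527 2295710/48527; 2141732/48527 2295710/48527 6481863/48527]
step 1: y = z − H·x̄ = [103889/48527, 191414/48527]
step 1: S = H·P̄·Hᵀ + R = [90641925/48527 76290120/48527; 76290120/48527 65428893/48527]
step 1: K = P̄·Hᵀ·S⁻¹ = [-27031894/84274125 25412726/50564475; -18501976/50564475 5672828/10112895; 137296061/252822375 -5598466/16854825]
step 1: x' = x̄ + K·y = [505651936/252822375, 10479697/5618275, -482379403/252822375]
step 1: P' = (I − K·H)·P̄ = [1565439938/252822375 -42993316/50564475 -168073858/84274125; -42993316/50564475 10104682/10112895 -14844682/50564475; -168073858/84274125 -14844682/50564475 284345702/252822375]
step 2: x̄ = F·x = [-961723279/84274125, -804527824/84274125, -830835884/84274125]
step 2: P̄ = F·P·Fᵀ + Q = [7352611057/252822375 5902812542/252822375 8982368272/252822375; 5902812542/252822375 6728210077/252822375 9657214832/252822375; 8982368272/252822375 9657214832/252822375 27579602287/252822375]
step 2: y = z − H·x̄ = [902316226/16854825, 812780489/16854825]
step 2: S = H·P̄·Hᵀ + R = [1717537823/1123655 4348861901/3370965; 4348861901/3370965 11265404992/10112895]
step 2: K = P̄·Hᵀ·S⁻¹ = [-124317637581/388161251633 975690042358/1940806258165; -141950872152/388161251633 1088482352993/1940806258165; 210632983794/388161251633 -644568846107/1940806258165]
step 2: x' = x̄ + K·y = [-8374515297411/1940806258165, -12105527798461/5822418774495, 18492600748903/5822418774495]
step 2: P' = (I − K·H)·P̄ = [12019883716682/1940806258165 -1651615209497/1940806258165 -774096325533/388161251633; -1651615209497/1940806258165 1939019927879/1940806258165 -568971146634/1940806258165; -774096325533/388161251633 -568971146634/1940806258165 2181927537413/1940806258165]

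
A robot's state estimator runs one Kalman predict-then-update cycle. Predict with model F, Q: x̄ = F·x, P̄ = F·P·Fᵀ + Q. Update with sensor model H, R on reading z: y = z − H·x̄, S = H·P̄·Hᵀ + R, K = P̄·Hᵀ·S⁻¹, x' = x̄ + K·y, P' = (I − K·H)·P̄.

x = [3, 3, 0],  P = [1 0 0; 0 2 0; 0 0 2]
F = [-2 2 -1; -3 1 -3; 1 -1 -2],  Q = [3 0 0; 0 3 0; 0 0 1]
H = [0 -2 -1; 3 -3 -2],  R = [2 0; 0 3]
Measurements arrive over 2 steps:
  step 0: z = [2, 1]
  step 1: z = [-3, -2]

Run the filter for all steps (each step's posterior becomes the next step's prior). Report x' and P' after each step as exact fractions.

step 0: x' = [-726/4483, -10703/4483, 12382/4483], P' = [3685/4483 1277/4483 1680/4483; 1277/4483 31708/22415 -40812/22415; 1680/4483 -40812/22415 79998/22415]
step 1: x' = [180832420/321918417, 43030022/35768713, 7862725/35768713], P' = [270490729/321918417 9383167/35768713 15588648/35768713; 9383167/35768713 31677700/35768713 -33103044/35768713; 15588648/35768713 -33103044/35768713 74425962/35768713]

step 0: x̄ = F·x = [0, -6, 0]
step 0: P̄ = F·P·Fᵀ + Q = [17 16 -2; 16 32 7; -2 7 12]
step 0: y = z − H·x̄ = [-10, -17]
step 0: S = H·P̄·Hᵀ + R = [170 175; 175 312]
step 0: K = P̄·Hᵀ·S⁻¹ = [-2117/4483 1288/4483; -11302/22415 377/4483; 813/22415 -824/4483]
step 0: x' = x̄ + K·y = [-726/4483, -10703/4483, 12382/4483]
step 0: P' = (I − K·H)·P̄ = [3685/4483 1277/4483 1680/4483; 1277/4483 31708/22415 -40812/22415; 1680/4483 -40812/22415 79998/22415]
step 1: x̄ = F·x = [-32336/4483, -45671/4483, -14787/4483]
step 1: P̄ = F·P·Fᵀ + Q = [493543/22415 724164/22415 232906/22415; 724164/22415 1342522/22415 402933/22415; 232906/22415 402933/22415 182922/22415]
step 1: y = z − H·x̄ = [-119578/4483, -78545/4483]
step 1: S = H·P̄·Hᵀ + R = [7209572/22415 1239561/4483; 1239561/4483 1265778/4483]
step 1: K = P̄·Hᵀ·S⁻¹ = [-17177491/35768713 92510338/321918417; -15126178/35768713 -225837/35768713; -4109937/35768713 -925616/35768713]
step 1: x' = x̄ + K·y = [180832420/321918417, 43030022/35768713, 7862725/35768713]
step 1: P' = (I − K·H)·P̄ = [270490729/321918417 9383167/35768713 15588648/35768713; 9383167/35768713 31677700/35768713 -33103044/35768713; 15588648/35768713 -33103044/35768713 74425962/35768713]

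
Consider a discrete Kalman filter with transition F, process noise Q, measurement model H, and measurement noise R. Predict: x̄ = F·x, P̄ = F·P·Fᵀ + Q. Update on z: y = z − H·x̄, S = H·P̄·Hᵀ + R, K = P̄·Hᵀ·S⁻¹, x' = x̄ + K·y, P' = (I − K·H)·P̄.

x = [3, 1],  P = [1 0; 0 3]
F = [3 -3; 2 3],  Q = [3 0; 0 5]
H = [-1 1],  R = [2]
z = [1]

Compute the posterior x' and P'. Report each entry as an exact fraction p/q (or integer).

x̄ = F·x = [6, 9]
P̄ = F·P·Fᵀ + Q = [39 -21; -21 36]
y = z − H·x̄ = [-2]
S = H·P̄·Hᵀ + R = [119]
K = P̄·Hᵀ·S⁻¹ = [-60/119; 57/119]
x' = x̄ + K·y = [834/119, 957/119]
P' = (I − K·H)·P̄ = [1041/119 921/119; 921/119 1035/119]

x' = [834/119, 957/119]
P' = [1041/119 921/119; 921/119 1035/119]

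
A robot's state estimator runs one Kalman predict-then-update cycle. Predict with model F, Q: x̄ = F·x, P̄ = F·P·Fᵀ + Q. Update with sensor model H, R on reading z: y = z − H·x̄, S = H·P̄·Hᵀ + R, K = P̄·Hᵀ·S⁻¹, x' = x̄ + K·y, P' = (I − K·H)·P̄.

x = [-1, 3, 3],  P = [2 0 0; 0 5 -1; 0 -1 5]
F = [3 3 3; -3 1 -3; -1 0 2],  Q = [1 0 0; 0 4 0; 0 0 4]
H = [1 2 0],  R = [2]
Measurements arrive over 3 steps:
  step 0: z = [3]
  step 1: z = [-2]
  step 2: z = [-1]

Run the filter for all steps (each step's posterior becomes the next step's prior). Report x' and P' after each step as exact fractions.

step 0: x̄ = F·x = [15, -3, 7]
step 0: P̄ = F·P·Fᵀ + Q = [91 -42 18; -42 78 -26; 18 -26 26]
step 0: y = z − H·x̄ = [-6]
step 0: S = H·P̄·Hᵀ + R = [237]
step 0: K = P̄·Hᵀ·S⁻¹ = [7/237; 38/79; -34/237]
step 0: x' = x̄ + K·y = [1171/79, -465/79, 621/79]
step 0: P' = (I − K·H)·P̄ = [21518/237 -3584/79 4504/237; -3584/79 1830/79 -762/79; 4504/237 -762/79 5006/237]
step 1: x̄ = F·x = [3981/79, -5841/79, 71/79]
step 1: P̄ = F·P·Fᵀ + Q = [44917/79 -75030/79 -822/79; -75030/79 134818/79 9062/79; -822/79 9062/79 8158/79]
step 1: y = z − H·x̄ = [7543/79]
step 1: S = H·P̄·Hᵀ + R = [284227/79]
step 1: K = P̄·Hᵀ·S⁻¹ = [-105143/284227; 194606/284227; 17302/284227]
step 1: x' = x̄ + K·y = [4283722/284227, -2433631/284227, 1907457/284227]
step 1: P' = (I − K·H)·P̄ = [21665490/284227 -10937888/284227 20070248/284227; -10937888/284227 5663550/284227 -10017822/284227; 20070248/284227 -10017822/284227 25561578/284227]
step 2: x̄ = F·x = [11272644/284227, -21007168/284227, -468808/284227]
step 2: P̄ = F·P·Fᵀ + Q = [460361473/284227 -643583166/284227 121290474/284227; -643583166/284227 918842794/284227 -157681498/284227; 121290474/284227 -157681498/284227 44767718/284227]
step 2: y = z − H·x̄ = [30457465/284227]
step 2: S = H·P̄·Hᵀ + R = [1561968439/284227]
step 2: K = P̄·Hᵀ·S⁻¹ = [-826804859/1561968439; 1194102422/1561968439; -194072522/1561968439]
step 2: x' = x̄ + K·y = [-26650761197/1561968439, 12513938914/1561968439, -23372939046/1561968439]
step 2: P' = (I − K·H)·P̄ = [124772862858/1561968439 -63213236288/1561968439 102002231144/1561968439; -63213236288/1561968439 32800720566/1561968439 -51195188094/1561968439; 102002231144/1561968439 -51195188094/1561968439 113506524034/1561968439]

step 0: x' = [1171/79, -465/79, 621/79], P' = [21518/237 -3584/79 4504/237; -3584/79 1830/79 -762/79; 4504/237 -762/79 5006/237]
step 1: x' = [4283722/284227, -2433631/284227, 1907457/284227], P' = [21665490/284227 -10937888/284227 20070248/284227; -10937888/284227 5663550/284227 -10017822/284227; 20070248/284227 -10017822/284227 25561578/284227]
step 2: x' = [-26650761197/1561968439, 12513938914/1561968439, -23372939046/1561968439], P' = [124772862858/1561968439 -63213236288/1561968439 102002231144/1561968439; -63213236288/1561968439 32800720566/1561968439 -51195188094/1561968439; 102002231144/1561968439 -51195188094/1561968439 113506524034/1561968439]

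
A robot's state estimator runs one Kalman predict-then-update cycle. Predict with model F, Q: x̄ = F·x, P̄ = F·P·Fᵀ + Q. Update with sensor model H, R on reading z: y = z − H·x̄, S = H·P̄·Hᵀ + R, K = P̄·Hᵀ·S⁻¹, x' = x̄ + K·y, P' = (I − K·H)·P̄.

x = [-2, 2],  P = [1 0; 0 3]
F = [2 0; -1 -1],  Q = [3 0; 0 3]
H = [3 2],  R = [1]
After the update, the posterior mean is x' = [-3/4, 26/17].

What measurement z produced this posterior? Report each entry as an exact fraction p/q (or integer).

x̄ = F·x = [-4, 0]
P̄ = F·P·Fᵀ + Q = [7 -2; -2 7]
S = H·P̄·Hᵀ + R = [68]
K = P̄·Hᵀ·S⁻¹ = [1/4; 2/17]
x' − x̄ = [13/4, 26/17] = K·y
y = (KᵀK)⁻¹·Kᵀ·(x' − x̄) = [13]
z = y + H·x̄ = [13] + [-12] = [1]

z = [1]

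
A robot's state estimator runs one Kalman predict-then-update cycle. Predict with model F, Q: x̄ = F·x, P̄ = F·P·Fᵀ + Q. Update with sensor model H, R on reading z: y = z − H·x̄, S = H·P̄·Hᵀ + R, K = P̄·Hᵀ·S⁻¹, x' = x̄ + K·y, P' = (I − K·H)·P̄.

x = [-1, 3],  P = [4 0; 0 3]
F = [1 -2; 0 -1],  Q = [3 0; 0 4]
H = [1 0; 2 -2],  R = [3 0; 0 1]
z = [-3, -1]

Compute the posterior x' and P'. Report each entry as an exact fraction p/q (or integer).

x̄ = F·x = [-7, -3]
P̄ = F·P·Fᵀ + Q = [19 6; 6 7]
y = z − H·x̄ = [4, 7]
S = H·P̄·Hᵀ + R = [22 26; 26 57]
K = P̄·Hᵀ·S⁻¹ = [407/578 39/289; 197/289 -100/289]
x' = x̄ + K·y = [-936/289, -779/289]
P' = (I − K·H)·P̄ = [1221/578 591/289; 591/289 641/289]

x' = [-936/289, -779/289]
P' = [1221/578 591/289; 591/289 641/289]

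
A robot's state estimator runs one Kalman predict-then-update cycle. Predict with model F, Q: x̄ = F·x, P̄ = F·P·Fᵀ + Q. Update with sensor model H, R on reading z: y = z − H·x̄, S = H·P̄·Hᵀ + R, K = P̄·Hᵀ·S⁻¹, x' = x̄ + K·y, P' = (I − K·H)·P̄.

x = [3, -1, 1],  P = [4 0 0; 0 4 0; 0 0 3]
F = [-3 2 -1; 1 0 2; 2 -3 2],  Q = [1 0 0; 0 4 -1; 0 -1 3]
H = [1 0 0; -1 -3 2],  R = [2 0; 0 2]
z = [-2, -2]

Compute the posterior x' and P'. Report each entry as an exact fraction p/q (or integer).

x' = [-5919/2572, 6003/2572, 7005/5144]
P' = [2379/1286 -1847/1286 -3217/2572; -1847/1286 7991/1286 21573/2572; -3217/2572 21573/2572 62331/5144]

x̄ = F·x = [-12, 5, 11]
P̄ = F·P·Fᵀ + Q = [56 -18 -54; -18 20 19; -54 19 67]
y = z − H·x̄ = [10, -21]
S = H·P̄·Hᵀ + R = [58 -110; -110 386]
K = P̄·Hᵀ·S⁻¹ = [2379/2572 -55/2572; -1847/2572 -553/2572; -3217/5144 829/5144]
x' = x̄ + K·y = [-5919/2572, 6003/2572, 7005/5144]
P' = (I − K·H)·P̄ = [2379/1286 -1847/1286 -3217/2572; -1847/1286 7991/1286 21573/2572; -3217/2572 21573/2572 62331/5144]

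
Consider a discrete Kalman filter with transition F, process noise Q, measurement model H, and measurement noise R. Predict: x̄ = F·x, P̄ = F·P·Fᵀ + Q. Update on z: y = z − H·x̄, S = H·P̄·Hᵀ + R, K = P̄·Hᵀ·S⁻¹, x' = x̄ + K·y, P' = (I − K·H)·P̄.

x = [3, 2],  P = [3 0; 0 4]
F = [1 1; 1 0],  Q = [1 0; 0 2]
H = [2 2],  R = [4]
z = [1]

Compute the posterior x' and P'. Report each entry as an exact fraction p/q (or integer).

x̄ = F·x = [5, 3]
P̄ = F·P·Fᵀ + Q = [8 3; 3 5]
y = z − H·x̄ = [-15]
S = H·P̄·Hᵀ + R = [80]
K = P̄·Hᵀ·S⁻¹ = [11/40; 1/5]
x' = x̄ + K·y = [7/8, 0]
P' = (I − K·H)·P̄ = [39/20 -7/5; -7/5 9/5]

x' = [7/8, 0]
P' = [39/20 -7/5; -7/5 9/5]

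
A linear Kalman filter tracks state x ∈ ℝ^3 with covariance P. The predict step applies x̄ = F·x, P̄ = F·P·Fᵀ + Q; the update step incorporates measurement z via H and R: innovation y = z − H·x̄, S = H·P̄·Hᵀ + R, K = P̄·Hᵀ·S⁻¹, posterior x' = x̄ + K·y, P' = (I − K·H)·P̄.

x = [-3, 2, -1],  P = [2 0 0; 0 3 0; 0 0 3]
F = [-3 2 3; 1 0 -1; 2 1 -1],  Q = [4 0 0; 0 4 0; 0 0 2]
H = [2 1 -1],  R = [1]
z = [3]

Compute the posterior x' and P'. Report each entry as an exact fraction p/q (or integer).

x̄ = F·x = [10, -2, -3]
P̄ = F·P·Fᵀ + Q = [61 -15 -15; -15 9 7; -15 7 16]
y = z − H·x̄ = [-18]
S = H·P̄·Hᵀ + R = [256]
K = P̄·Hᵀ·S⁻¹ = [61/128; -7/64; -39/256]
x' = x̄ + K·y = [91/64, -1/32, -33/128]
P' = (I − K·H)·P̄ = [183/64 -53/32 459/128; -53/32 95/16 175/64; 459/128 175/64 2575/256]

x' = [91/64, -1/32, -33/128]
P' = [183/64 -53/32 459/128; -53/32 95/16 175/64; 459/128 175/64 2575/256]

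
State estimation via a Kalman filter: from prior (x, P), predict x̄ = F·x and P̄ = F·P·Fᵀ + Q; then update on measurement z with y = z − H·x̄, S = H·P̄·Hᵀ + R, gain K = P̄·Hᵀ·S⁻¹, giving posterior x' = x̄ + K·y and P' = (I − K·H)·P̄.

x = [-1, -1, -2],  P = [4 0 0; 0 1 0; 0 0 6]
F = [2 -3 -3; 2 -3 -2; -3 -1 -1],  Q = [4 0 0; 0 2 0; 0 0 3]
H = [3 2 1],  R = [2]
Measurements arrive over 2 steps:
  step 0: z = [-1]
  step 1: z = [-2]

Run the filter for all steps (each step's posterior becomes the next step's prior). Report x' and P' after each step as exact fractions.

step 0: x̄ = F·x = [7, 5, 6]
step 0: P̄ = F·P·Fᵀ + Q = [83 61 -3; 61 51 -9; -3 -9 46]
step 0: y = z − H·x̄ = [-38]
step 0: S = H·P̄·Hᵀ + R = [1677]
step 0: K = P̄·Hᵀ·S⁻¹ = [368/1677; 92/559; 19/1677]
step 0: x' = x̄ + K·y = [-2245/1677, -701/559, 9340/1677]
step 0: P' = (I − K·H)·P̄ = [3767/1677 243/559 -12023/1677; 243/559 3117/559 -6779/559; -12023/1677 -6779/559 76781/1677]
step 1: x̄ = F·x = [-26201/1677, -1297/129, -502/1677]
step 1: P̄ = F·P·Fᵀ + Q = [566426/1677 28180/129 34714/1677; 28180/129 19469/129 1103/129; 34714/1677 1103/129 16628/1677]
step 1: y = z − H·x̄ = [2807/43]
step 1: S = H·P̄·Hᵀ + R = [276716/43]
step 1: K = P̄·Hᵀ·S⁻¹ = [15812/69179; 41527/276716; 958/69179]
step 1: x' = x̄ + K·y = [-1897021/2697981, -213995/830148, 1631332/2697981]
step 1: P' = (I − K·H)·P̄ = [4227130/2697981 -474664/207537 893210/2697981; -474664/207537 4974619/830148 -1001027/207537; 893210/2697981 -1001027/207537 23421796/2697981]

step 0: x' = [-2245/1677, -701/559, 9340/1677], P' = [3767/1677 243/559 -12023/1677; 243/559 3117/559 -6779/559; -12023/1677 -6779/559 76781/1677]
step 1: x' = [-1897021/2697981, -213995/830148, 1631332/2697981], P' = [4227130/2697981 -474664/207537 893210/2697981; -474664/207537 4974619/830148 -1001027/207537; 893210/2697981 -1001027/207537 23421796/2697981]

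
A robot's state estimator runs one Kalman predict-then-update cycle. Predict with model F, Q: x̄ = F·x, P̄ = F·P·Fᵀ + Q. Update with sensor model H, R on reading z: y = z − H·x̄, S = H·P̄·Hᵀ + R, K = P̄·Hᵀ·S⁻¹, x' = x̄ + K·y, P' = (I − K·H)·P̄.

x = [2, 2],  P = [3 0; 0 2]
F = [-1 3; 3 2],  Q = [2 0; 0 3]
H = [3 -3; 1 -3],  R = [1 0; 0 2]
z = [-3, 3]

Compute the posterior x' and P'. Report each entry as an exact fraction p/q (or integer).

x̄ = F·x = [4, 10]
P̄ = F·P·Fᵀ + Q = [23 3; 3 38]
y = z − H·x̄ = [15, 29]
S = H·P̄·Hᵀ + R = [496 375; 375 349]
K = P̄·Hᵀ·S⁻¹ = [15690/32479 -15556/32479; 4980/32479 -15681/32479]
x' = x̄ + K·y = [-85858/32479, -55259/32479]
P' = (I − K·H)·P̄ = [23401/32479 18171/32479; 18171/32479 16511/32479]

x' = [-85858/32479, -55259/32479]
P' = [23401/32479 18171/32479; 18171/32479 16511/32479]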